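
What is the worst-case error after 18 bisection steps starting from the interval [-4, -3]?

Bisection error bound: |error| ≤ (b-a)/2^n
|error| ≤ (-3 - (-4))/2^18 = 1/2^18
|error| ≤ 0.0000038147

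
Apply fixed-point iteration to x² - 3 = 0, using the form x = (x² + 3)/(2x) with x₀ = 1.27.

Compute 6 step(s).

Equation: x² - 3 = 0
Fixed-point form: x = (x² + 3)/(2x)
x₀ = 1.27

x_1 = g(1.270000) = 1.816102
x_2 = g(1.816102) = 1.733996
x_3 = g(1.733996) = 1.732052
x_4 = g(1.732052) = 1.732051
x_5 = g(1.732051) = 1.732051
x_6 = g(1.732051) = 1.732051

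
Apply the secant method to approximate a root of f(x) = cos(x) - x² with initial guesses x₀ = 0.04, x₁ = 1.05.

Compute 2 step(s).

f(x) = cos(x) - x²
x₀ = 0.04, x₁ = 1.05

Secant formula: x_{n+1} = x_n - f(x_n)(x_n - x_{n-1})/(f(x_n) - f(x_{n-1}))

Iteration 1:
  f(0.040000) = 0.997600
  f(1.050000) = -0.604929
  x_2 = 1.050000 - (-0.604929)×(1.050000 - 0.040000)/(-0.604929 - 0.997600)
       = 0.668741
Iteration 2:
  f(1.050000) = -0.604929
  f(0.668741) = 0.337388
  x_3 = 0.668741 - 0.337388×(0.668741 - 1.050000)/(0.337388 - (-0.604929))
       = 0.805247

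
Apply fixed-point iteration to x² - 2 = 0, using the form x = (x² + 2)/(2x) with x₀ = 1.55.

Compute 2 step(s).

Equation: x² - 2 = 0
Fixed-point form: x = (x² + 2)/(2x)
x₀ = 1.55

x_1 = g(1.550000) = 1.420161
x_2 = g(1.420161) = 1.414226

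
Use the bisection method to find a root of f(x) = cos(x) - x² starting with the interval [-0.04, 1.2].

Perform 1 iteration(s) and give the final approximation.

f(x) = cos(x) - x²
Initial interval: [-0.04, 1.2]

Iteration 1:
  c_1 = (-0.040000 + 1.200000)/2 = 0.580000
  f(c_1) = f(0.580000) = 0.500063
  f(a) × f(c) ≥ 0, new interval: [0.580000, 1.200000]

After 1 iteration(s), the approximation is c_1 = 0.580000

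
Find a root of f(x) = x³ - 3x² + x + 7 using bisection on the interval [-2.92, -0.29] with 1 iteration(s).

f(x) = x³ - 3x² + x + 7
Initial interval: [-2.92, -0.29]

Iteration 1:
  c_1 = (-2.920000 + (-0.290000))/2 = -1.605000
  f(c_1) = f(-1.605000) = -6.467595
  f(a) × f(c) ≥ 0, new interval: [-1.605000, -0.290000]

After 1 iteration(s), the approximation is c_1 = -1.605000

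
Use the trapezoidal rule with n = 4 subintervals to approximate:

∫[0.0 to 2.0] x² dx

f(x) = x²
a = 0.0, b = 2.0, n = 4
h = (b - a)/n = 0.500000

Trapezoidal rule: (h/2)[f(x₀) + 2f(x₁) + 2f(x₂) + ... + f(xₙ)]

x_0 = 0.0000, f(x_0) = 0.000000, coefficient = 1
x_1 = 0.5000, f(x_1) = 0.250000, coefficient = 2
x_2 = 1.0000, f(x_2) = 1.000000, coefficient = 2
x_3 = 1.5000, f(x_3) = 2.250000, coefficient = 2
x_4 = 2.0000, f(x_4) = 4.000000, coefficient = 1

I ≈ (0.500000/2) × 11.000000 = 2.750000
Exact value: 2.666667
Error: 0.083333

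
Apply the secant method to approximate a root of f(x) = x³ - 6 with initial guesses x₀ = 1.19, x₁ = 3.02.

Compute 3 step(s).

f(x) = x³ - 6
x₀ = 1.19, x₁ = 3.02

Secant formula: x_{n+1} = x_n - f(x_n)(x_n - x_{n-1})/(f(x_n) - f(x_{n-1}))

Iteration 1:
  f(1.190000) = -4.314841
  f(3.020000) = 21.543608
  x_2 = 3.020000 - 21.543608×(3.020000 - 1.190000)/(21.543608 - (-4.314841))
       = 1.495361
Iteration 2:
  f(3.020000) = 21.543608
  f(1.495361) = -2.656217
  x_3 = 1.495361 - (-2.656217)×(1.495361 - 3.020000)/(-2.656217 - 21.543608)
       = 1.662708
Iteration 3:
  f(1.495361) = -2.656217
  f(1.662708) = -1.403280
  x_4 = 1.662708 - (-1.403280)×(1.662708 - 1.495361)/(-1.403280 - (-2.656217))
       = 1.850136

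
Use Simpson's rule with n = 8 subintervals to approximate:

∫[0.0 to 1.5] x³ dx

f(x) = x³
a = 0.0, b = 1.5, n = 8
h = (b - a)/n = 0.187500

Simpson's rule: (h/3)[f(x₀) + 4f(x₁) + 2f(x₂) + ... + f(xₙ)]

x_0 = 0.0000, f(x_0) = 0.000000, coefficient = 1
x_1 = 0.1875, f(x_1) = 0.006592, coefficient = 4
x_2 = 0.3750, f(x_2) = 0.052734, coefficient = 2
x_3 = 0.5625, f(x_3) = 0.177979, coefficient = 4
x_4 = 0.7500, f(x_4) = 0.421875, coefficient = 2
x_5 = 0.9375, f(x_5) = 0.823975, coefficient = 4
x_6 = 1.1250, f(x_6) = 1.423828, coefficient = 2
x_7 = 1.3125, f(x_7) = 2.260986, coefficient = 4
x_8 = 1.5000, f(x_8) = 3.375000, coefficient = 1

I ≈ (0.187500/3) × 20.250000 = 1.265625
Exact value: 1.265625
Error: 0.000000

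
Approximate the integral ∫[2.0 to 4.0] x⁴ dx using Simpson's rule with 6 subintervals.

f(x) = x⁴
a = 2.0, b = 4.0, n = 6
h = (b - a)/n = 0.333333

Simpson's rule: (h/3)[f(x₀) + 4f(x₁) + 2f(x₂) + ... + f(xₙ)]

x_0 = 2.0000, f(x_0) = 16.000000, coefficient = 1
x_1 = 2.3333, f(x_1) = 29.641975, coefficient = 4
x_2 = 2.6667, f(x_2) = 50.567901, coefficient = 2
x_3 = 3.0000, f(x_3) = 81.000000, coefficient = 4
x_4 = 3.3333, f(x_4) = 123.456790, coefficient = 2
x_5 = 3.6667, f(x_5) = 180.753086, coefficient = 4
x_6 = 4.0000, f(x_6) = 256.000000, coefficient = 1

I ≈ (0.333333/3) × 1785.629630 = 198.403292
Exact value: 198.400000
Error: 0.003292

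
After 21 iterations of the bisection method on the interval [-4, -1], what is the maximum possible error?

Bisection error bound: |error| ≤ (b-a)/2^n
|error| ≤ (-1 - (-4))/2^21 = 3/2^21
|error| ≤ 0.0000014305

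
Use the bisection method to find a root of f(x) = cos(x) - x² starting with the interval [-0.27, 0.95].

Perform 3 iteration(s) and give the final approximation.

f(x) = cos(x) - x²
Initial interval: [-0.27, 0.95]

Iteration 1:
  c_1 = (-0.270000 + 0.950000)/2 = 0.340000
  f(c_1) = f(0.340000) = 0.827155
  f(a) × f(c) ≥ 0, new interval: [0.340000, 0.950000]
Iteration 2:
  c_2 = (0.340000 + 0.950000)/2 = 0.645000
  f(c_2) = f(0.645000) = 0.383075
  f(a) × f(c) ≥ 0, new interval: [0.645000, 0.950000]
Iteration 3:
  c_3 = (0.645000 + 0.950000)/2 = 0.797500
  f(c_3) = f(0.797500) = 0.062492
  f(a) × f(c) ≥ 0, new interval: [0.797500, 0.950000]

After 3 iteration(s), the approximation is c_3 = 0.797500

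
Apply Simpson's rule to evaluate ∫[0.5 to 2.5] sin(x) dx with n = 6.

f(x) = sin(x)
a = 0.5, b = 2.5, n = 6
h = (b - a)/n = 0.333333

Simpson's rule: (h/3)[f(x₀) + 4f(x₁) + 2f(x₂) + ... + f(xₙ)]

x_0 = 0.5000, f(x_0) = 0.479426, coefficient = 1
x_1 = 0.8333, f(x_1) = 0.740177, coefficient = 4
x_2 = 1.1667, f(x_2) = 0.919445, coefficient = 2
x_3 = 1.5000, f(x_3) = 0.997495, coefficient = 4
x_4 = 1.8333, f(x_4) = 0.965735, coefficient = 2
x_5 = 2.1667, f(x_5) = 0.827660, coefficient = 4
x_6 = 2.5000, f(x_6) = 0.598472, coefficient = 1

I ≈ (0.333333/3) × 15.109586 = 1.678843
Exact value: 1.678726
Error: 0.000117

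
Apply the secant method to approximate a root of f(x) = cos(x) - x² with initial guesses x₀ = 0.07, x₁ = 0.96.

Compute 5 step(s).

f(x) = cos(x) - x²
x₀ = 0.07, x₁ = 0.96

Secant formula: x_{n+1} = x_n - f(x_n)(x_n - x_{n-1})/(f(x_n) - f(x_{n-1}))

Iteration 1:
  f(0.070000) = 0.992651
  f(0.960000) = -0.348080
  x_2 = 0.960000 - (-0.348080)×(0.960000 - 0.070000)/(-0.348080 - 0.992651)
       = 0.728939
Iteration 2:
  f(0.960000) = -0.348080
  f(0.728939) = 0.214530
  x_3 = 0.728939 - 0.214530×(0.728939 - 0.960000)/(0.214530 - (-0.348080))
       = 0.817045
Iteration 3:
  f(0.728939) = 0.214530
  f(0.817045) = 0.016816
  x_4 = 0.817045 - 0.016816×(0.817045 - 0.728939)/(0.016816 - 0.214530)
       = 0.824539
Iteration 4:
  f(0.817045) = 0.016816
  f(0.824539) = -0.000968
  x_5 = 0.824539 - (-0.000968)×(0.824539 - 0.817045)/(-0.000968 - 0.016816)
       = 0.824131
Iteration 5:
  f(0.824539) = -0.000968
  f(0.824131) = 0.000004
  x_6 = 0.824131 - 0.000004×(0.824131 - 0.824539)/(0.000004 - (-0.000968))
       = 0.824132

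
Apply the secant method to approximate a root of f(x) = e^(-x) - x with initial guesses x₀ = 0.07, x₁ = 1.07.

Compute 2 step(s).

f(x) = e^(-x) - x
x₀ = 0.07, x₁ = 1.07

Secant formula: x_{n+1} = x_n - f(x_n)(x_n - x_{n-1})/(f(x_n) - f(x_{n-1}))

Iteration 1:
  f(0.070000) = 0.862394
  f(1.070000) = -0.726991
  x_2 = 1.070000 - (-0.726991)×(1.070000 - 0.070000)/(-0.726991 - 0.862394)
       = 0.612596
Iteration 2:
  f(1.070000) = -0.726991
  f(0.612596) = -0.070654
  x_3 = 0.612596 - (-0.070654)×(0.612596 - 1.070000)/(-0.070654 - (-0.726991))
       = 0.563357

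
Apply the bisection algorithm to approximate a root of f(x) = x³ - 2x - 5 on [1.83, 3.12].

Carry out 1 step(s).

f(x) = x³ - 2x - 5
Initial interval: [1.83, 3.12]

Iteration 1:
  c_1 = (1.830000 + 3.120000)/2 = 2.475000
  f(c_1) = f(2.475000) = 5.210922
  f(a) × f(c) < 0, new interval: [1.830000, 2.475000]

After 1 iteration(s), the approximation is c_1 = 2.475000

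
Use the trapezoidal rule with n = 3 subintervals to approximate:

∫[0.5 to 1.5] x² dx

f(x) = x²
a = 0.5, b = 1.5, n = 3
h = (b - a)/n = 0.333333

Trapezoidal rule: (h/2)[f(x₀) + 2f(x₁) + 2f(x₂) + ... + f(xₙ)]

x_0 = 0.5000, f(x_0) = 0.250000, coefficient = 1
x_1 = 0.8333, f(x_1) = 0.694444, coefficient = 2
x_2 = 1.1667, f(x_2) = 1.361111, coefficient = 2
x_3 = 1.5000, f(x_3) = 2.250000, coefficient = 1

I ≈ (0.333333/2) × 6.611111 = 1.101852
Exact value: 1.083333
Error: 0.018519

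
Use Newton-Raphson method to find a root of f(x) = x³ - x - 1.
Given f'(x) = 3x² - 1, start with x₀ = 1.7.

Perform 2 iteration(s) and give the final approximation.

f(x) = x³ - x - 1
f'(x) = 3x² - 1
x₀ = 1.7

Newton-Raphson formula: x_{n+1} = x_n - f(x_n)/f'(x_n)

Iteration 1:
  f(1.700000) = 2.213000
  f'(1.700000) = 7.670000
  x_1 = 1.700000 - 2.213000/7.670000 = 1.411473
Iteration 2:
  f(1.411473) = 0.400544
  f'(1.411473) = 4.976770
  x_2 = 1.411473 - 0.400544/4.976770 = 1.330991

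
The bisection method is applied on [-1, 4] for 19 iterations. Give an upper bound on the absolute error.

Bisection error bound: |error| ≤ (b-a)/2^n
|error| ≤ (4 - (-1))/2^19 = 5/2^19
|error| ≤ 0.0000095367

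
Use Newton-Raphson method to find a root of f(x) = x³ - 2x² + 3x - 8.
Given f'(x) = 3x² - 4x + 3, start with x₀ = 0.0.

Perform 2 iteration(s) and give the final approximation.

f(x) = x³ - 2x² + 3x - 8
f'(x) = 3x² - 4x + 3
x₀ = 0.0

Newton-Raphson formula: x_{n+1} = x_n - f(x_n)/f'(x_n)

Iteration 1:
  f(0.000000) = -8.000000
  f'(0.000000) = 3.000000
  x_1 = 0.000000 - (-8.000000)/3.000000 = 2.666667
Iteration 2:
  f(2.666667) = 4.740741
  f'(2.666667) = 13.666667
  x_2 = 2.666667 - 4.740741/13.666667 = 2.319783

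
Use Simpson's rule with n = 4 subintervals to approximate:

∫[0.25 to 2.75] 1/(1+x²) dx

f(x) = 1/(1+x²)
a = 0.25, b = 2.75, n = 4
h = (b - a)/n = 0.625000

Simpson's rule: (h/3)[f(x₀) + 4f(x₁) + 2f(x₂) + ... + f(xₙ)]

x_0 = 0.2500, f(x_0) = 0.941176, coefficient = 1
x_1 = 0.8750, f(x_1) = 0.566372, coefficient = 4
x_2 = 1.5000, f(x_2) = 0.307692, coefficient = 2
x_3 = 2.1250, f(x_3) = 0.181303, coefficient = 4
x_4 = 2.7500, f(x_4) = 0.116788, coefficient = 1

I ≈ (0.625000/3) × 4.664049 = 0.971677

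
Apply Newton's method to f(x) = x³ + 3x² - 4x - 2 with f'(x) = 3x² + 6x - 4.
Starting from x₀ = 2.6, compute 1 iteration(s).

f(x) = x³ + 3x² - 4x - 2
f'(x) = 3x² + 6x - 4
x₀ = 2.6

Newton-Raphson formula: x_{n+1} = x_n - f(x_n)/f'(x_n)

Iteration 1:
  f(2.600000) = 25.456000
  f'(2.600000) = 31.880000
  x_1 = 2.600000 - 25.456000/31.880000 = 1.801506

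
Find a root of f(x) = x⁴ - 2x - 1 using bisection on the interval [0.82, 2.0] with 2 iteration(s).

f(x) = x⁴ - 2x - 1
Initial interval: [0.82, 2.0]

Iteration 1:
  c_1 = (0.820000 + 2.000000)/2 = 1.410000
  f(c_1) = f(1.410000) = 0.132542
  f(a) × f(c) < 0, new interval: [0.820000, 1.410000]
Iteration 2:
  c_2 = (0.820000 + 1.410000)/2 = 1.115000
  f(c_2) = f(1.115000) = -1.684392
  f(a) × f(c) ≥ 0, new interval: [1.115000, 1.410000]

After 2 iteration(s), the approximation is c_2 = 1.115000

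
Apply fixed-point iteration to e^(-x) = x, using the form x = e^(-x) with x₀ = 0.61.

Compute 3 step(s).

Equation: e^(-x) = x
Fixed-point form: x = e^(-x)
x₀ = 0.61

x_1 = g(0.610000) = 0.543351
x_2 = g(0.543351) = 0.580799
x_3 = g(0.580799) = 0.559451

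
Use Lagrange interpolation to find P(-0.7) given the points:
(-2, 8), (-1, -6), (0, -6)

Lagrange interpolation formula:
P(x) = Σ yᵢ × Lᵢ(x)
where Lᵢ(x) = Π_{j≠i} (x - xⱼ)/(xᵢ - xⱼ)

L_0(-0.7) = (-0.7 - (-1))/(-2 - (-1)) × (-0.7 - 0)/(-2 - 0) = -0.105000
L_1(-0.7) = (-0.7 - (-2))/(-1 - (-2)) × (-0.7 - 0)/(-1 - 0) = 0.910000
L_2(-0.7) = (-0.7 - (-2))/(0 - (-2)) × (-0.7 - (-1))/(0 - (-1)) = 0.195000

P(-0.7) = 8×L_0(-0.7) + (-6)×L_1(-0.7) + (-6)×L_2(-0.7)
P(-0.7) = -7.470000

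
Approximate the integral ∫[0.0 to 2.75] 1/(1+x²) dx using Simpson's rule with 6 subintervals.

f(x) = 1/(1+x²)
a = 0.0, b = 2.75, n = 6
h = (b - a)/n = 0.458333

Simpson's rule: (h/3)[f(x₀) + 4f(x₁) + 2f(x₂) + ... + f(xₙ)]

x_0 = 0.0000, f(x_0) = 1.000000, coefficient = 1
x_1 = 0.4583, f(x_1) = 0.826399, coefficient = 4
x_2 = 0.9167, f(x_2) = 0.543396, coefficient = 2
x_3 = 1.3750, f(x_3) = 0.345946, coefficient = 4
x_4 = 1.8333, f(x_4) = 0.229299, coefficient = 2
x_5 = 2.2917, f(x_5) = 0.159956, coefficient = 4
x_6 = 2.7500, f(x_6) = 0.116788, coefficient = 1

I ≈ (0.458333/3) × 7.991381 = 1.220905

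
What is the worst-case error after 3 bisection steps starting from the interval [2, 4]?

Bisection error bound: |error| ≤ (b-a)/2^n
|error| ≤ (4 - 2)/2^3 = 2/2^3
|error| ≤ 0.2500000000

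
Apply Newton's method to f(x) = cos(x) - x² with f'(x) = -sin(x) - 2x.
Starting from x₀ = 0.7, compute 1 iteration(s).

f(x) = cos(x) - x²
f'(x) = -sin(x) - 2x
x₀ = 0.7

Newton-Raphson formula: x_{n+1} = x_n - f(x_n)/f'(x_n)

Iteration 1:
  f(0.700000) = 0.274842
  f'(0.700000) = -2.044218
  x_1 = 0.700000 - 0.274842/(-2.044218) = 0.834449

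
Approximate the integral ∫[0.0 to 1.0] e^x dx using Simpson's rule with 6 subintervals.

f(x) = e^x
a = 0.0, b = 1.0, n = 6
h = (b - a)/n = 0.166667

Simpson's rule: (h/3)[f(x₀) + 4f(x₁) + 2f(x₂) + ... + f(xₙ)]

x_0 = 0.0000, f(x_0) = 1.000000, coefficient = 1
x_1 = 0.1667, f(x_1) = 1.181360, coefficient = 4
x_2 = 0.3333, f(x_2) = 1.395612, coefficient = 2
x_3 = 0.5000, f(x_3) = 1.648721, coefficient = 4
x_4 = 0.6667, f(x_4) = 1.947734, coefficient = 2
x_5 = 0.8333, f(x_5) = 2.300976, coefficient = 4
x_6 = 1.0000, f(x_6) = 2.718282, coefficient = 1

I ≈ (0.166667/3) × 30.929205 = 1.718289
Exact value: 1.718282
Error: 0.000007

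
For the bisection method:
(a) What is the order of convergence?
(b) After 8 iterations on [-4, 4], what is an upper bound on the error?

(a) Bisection has linear (order 1) convergence; the error is halved each step.

(b) Error bound = (b-a)/2^n = (4 - (-4))/2^{8}
    = 8/2^{8}

(a) 1 (linear); (b) error ≤ 3.12e-02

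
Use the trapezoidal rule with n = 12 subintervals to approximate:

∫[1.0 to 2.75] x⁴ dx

f(x) = x⁴
a = 1.0, b = 2.75, n = 12
h = (b - a)/n = 0.145833

Trapezoidal rule: (h/2)[f(x₀) + 2f(x₁) + 2f(x₂) + ... + f(xₙ)]

x_0 = 1.0000, f(x_0) = 1.000000, coefficient = 1
x_1 = 1.1458, f(x_1) = 1.723796, coefficient = 2
x_2 = 1.2917, f(x_2) = 2.783568, coefficient = 2
x_3 = 1.4375, f(x_3) = 4.270035, coefficient = 2
x_4 = 1.5833, f(x_4) = 6.284770, coefficient = 2
x_5 = 1.7292, f(x_5) = 8.940204, coefficient = 2
x_6 = 1.8750, f(x_6) = 12.359619, coefficient = 2
x_7 = 2.0208, f(x_7) = 16.677156, coefficient = 2
x_8 = 2.1667, f(x_8) = 22.037809, coefficient = 2
x_9 = 2.3125, f(x_9) = 28.597427, coefficient = 2
x_10 = 2.4583, f(x_10) = 36.522717, coefficient = 2
x_11 = 2.6042, f(x_11) = 45.991238, coefficient = 2
x_12 = 2.7500, f(x_12) = 57.191406, coefficient = 1

I ≈ (0.145833/2) × 430.568084 = 31.395589
Exact value: 31.255273
Error: 0.140316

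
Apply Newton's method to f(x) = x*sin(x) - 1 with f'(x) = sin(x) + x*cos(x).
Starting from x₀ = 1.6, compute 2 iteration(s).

f(x) = x*sin(x) - 1
f'(x) = sin(x) + x*cos(x)
x₀ = 1.6

Newton-Raphson formula: x_{n+1} = x_n - f(x_n)/f'(x_n)

Iteration 1:
  f(1.600000) = 0.599318
  f'(1.600000) = 0.952854
  x_1 = 1.600000 - 0.599318/0.952854 = 0.971029
Iteration 2:
  f(0.971029) = -0.198448
  f'(0.971029) = 1.373565
  x_2 = 0.971029 - (-0.198448)/1.373565 = 1.115505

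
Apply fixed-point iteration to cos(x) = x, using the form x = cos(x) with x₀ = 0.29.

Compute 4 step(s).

Equation: cos(x) = x
Fixed-point form: x = cos(x)
x₀ = 0.29

x_1 = g(0.290000) = 0.958244
x_2 = g(0.958244) = 0.574958
x_3 = g(0.574958) = 0.839215
x_4 = g(0.839215) = 0.668047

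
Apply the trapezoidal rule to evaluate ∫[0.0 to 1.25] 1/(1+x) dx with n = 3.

f(x) = 1/(1+x)
a = 0.0, b = 1.25, n = 3
h = (b - a)/n = 0.416667

Trapezoidal rule: (h/2)[f(x₀) + 2f(x₁) + 2f(x₂) + ... + f(xₙ)]

x_0 = 0.0000, f(x_0) = 1.000000, coefficient = 1
x_1 = 0.4167, f(x_1) = 0.705882, coefficient = 2
x_2 = 0.8333, f(x_2) = 0.545455, coefficient = 2
x_3 = 1.2500, f(x_3) = 0.444444, coefficient = 1

I ≈ (0.416667/2) × 3.947118 = 0.822316
Exact value: 0.810930
Error: 0.011386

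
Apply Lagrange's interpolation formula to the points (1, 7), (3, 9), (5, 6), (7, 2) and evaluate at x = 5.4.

Lagrange interpolation formula:
P(x) = Σ yᵢ × Lᵢ(x)
where Lᵢ(x) = Π_{j≠i} (x - xⱼ)/(xᵢ - xⱼ)

L_0(5.4) = (5.4 - 3)/(1 - 3) × (5.4 - 5)/(1 - 5) × (5.4 - 7)/(1 - 7) = 0.032000
L_1(5.4) = (5.4 - 1)/(3 - 1) × (5.4 - 5)/(3 - 5) × (5.4 - 7)/(3 - 7) = -0.176000
L_2(5.4) = (5.4 - 1)/(5 - 1) × (5.4 - 3)/(5 - 3) × (5.4 - 7)/(5 - 7) = 1.056000
L_3(5.4) = (5.4 - 1)/(7 - 1) × (5.4 - 3)/(7 - 3) × (5.4 - 5)/(7 - 5) = 0.088000

P(5.4) = 7×L_0(5.4) + 9×L_1(5.4) + 6×L_2(5.4) + 2×L_3(5.4)
P(5.4) = 5.152000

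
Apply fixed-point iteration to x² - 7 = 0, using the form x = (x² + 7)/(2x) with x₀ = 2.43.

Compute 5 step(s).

Equation: x² - 7 = 0
Fixed-point form: x = (x² + 7)/(2x)
x₀ = 2.43

x_1 = g(2.430000) = 2.655329
x_2 = g(2.655329) = 2.645769
x_3 = g(2.645769) = 2.645751
x_4 = g(2.645751) = 2.645751
x_5 = g(2.645751) = 2.645751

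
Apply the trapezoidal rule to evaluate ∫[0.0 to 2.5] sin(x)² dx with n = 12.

f(x) = sin(x)²
a = 0.0, b = 2.5, n = 12
h = (b - a)/n = 0.208333

Trapezoidal rule: (h/2)[f(x₀) + 2f(x₁) + 2f(x₂) + ... + f(xₙ)]

x_0 = 0.0000, f(x_0) = 0.000000, coefficient = 1
x_1 = 0.2083, f(x_1) = 0.042778, coefficient = 2
x_2 = 0.4167, f(x_2) = 0.163794, coefficient = 2
x_3 = 0.6250, f(x_3) = 0.342339, coefficient = 2
x_4 = 0.8333, f(x_4) = 0.547862, coefficient = 2
x_5 = 1.0417, f(x_5) = 0.745195, coefficient = 2
x_6 = 1.2500, f(x_6) = 0.900572, coefficient = 2
x_7 = 1.4583, f(x_7) = 0.987405, coefficient = 2
x_8 = 1.6667, f(x_8) = 0.990837, coefficient = 2
x_9 = 1.8750, f(x_9) = 0.910280, coefficient = 2
x_10 = 2.0833, f(x_10) = 0.759518, coefficient = 2
x_11 = 2.2917, f(x_11) = 0.564349, coefficient = 2
x_12 = 2.5000, f(x_12) = 0.358169, coefficient = 1

I ≈ (0.208333/2) × 14.268026 = 1.486253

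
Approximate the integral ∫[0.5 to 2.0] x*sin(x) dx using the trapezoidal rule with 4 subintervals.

f(x) = x*sin(x)
a = 0.5, b = 2.0, n = 4
h = (b - a)/n = 0.375000

Trapezoidal rule: (h/2)[f(x₀) + 2f(x₁) + 2f(x₂) + ... + f(xₙ)]

x_0 = 0.5000, f(x_0) = 0.239713, coefficient = 1
x_1 = 0.8750, f(x_1) = 0.671601, coefficient = 2
x_2 = 1.2500, f(x_2) = 1.186231, coefficient = 2
x_3 = 1.6250, f(x_3) = 1.622613, coefficient = 2
x_4 = 2.0000, f(x_4) = 1.818595, coefficient = 1

I ≈ (0.375000/2) × 9.019197 = 1.691099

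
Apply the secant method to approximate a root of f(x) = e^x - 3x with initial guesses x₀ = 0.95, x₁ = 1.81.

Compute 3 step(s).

f(x) = e^x - 3x
x₀ = 0.95, x₁ = 1.81

Secant formula: x_{n+1} = x_n - f(x_n)(x_n - x_{n-1})/(f(x_n) - f(x_{n-1}))

Iteration 1:
  f(0.950000) = -0.264290
  f(1.810000) = 0.680447
  x_2 = 1.810000 - 0.680447×(1.810000 - 0.950000)/(0.680447 - (-0.264290))
       = 1.190585
Iteration 2:
  f(1.810000) = 0.680447
  f(1.190585) = -0.282750
  x_3 = 1.190585 - (-0.282750)×(1.190585 - 1.810000)/(-0.282750 - 0.680447)
       = 1.372417
Iteration 3:
  f(1.190585) = -0.282750
  f(1.372417) = -0.172377
  x_4 = 1.372417 - (-0.172377)×(1.372417 - 1.190585)/(-0.172377 - (-0.282750))
       = 1.656397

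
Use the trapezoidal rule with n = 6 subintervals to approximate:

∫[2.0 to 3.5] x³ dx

f(x) = x³
a = 2.0, b = 3.5, n = 6
h = (b - a)/n = 0.250000

Trapezoidal rule: (h/2)[f(x₀) + 2f(x₁) + 2f(x₂) + ... + f(xₙ)]

x_0 = 2.0000, f(x_0) = 8.000000, coefficient = 1
x_1 = 2.2500, f(x_1) = 11.390625, coefficient = 2
x_2 = 2.5000, f(x_2) = 15.625000, coefficient = 2
x_3 = 2.7500, f(x_3) = 20.796875, coefficient = 2
x_4 = 3.0000, f(x_4) = 27.000000, coefficient = 2
x_5 = 3.2500, f(x_5) = 34.328125, coefficient = 2
x_6 = 3.5000, f(x_6) = 42.875000, coefficient = 1

I ≈ (0.250000/2) × 269.156250 = 33.644531
Exact value: 33.515625
Error: 0.128906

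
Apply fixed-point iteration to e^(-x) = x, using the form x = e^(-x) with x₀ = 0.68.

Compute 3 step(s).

Equation: e^(-x) = x
Fixed-point form: x = e^(-x)
x₀ = 0.68

x_1 = g(0.680000) = 0.506617
x_2 = g(0.506617) = 0.602531
x_3 = g(0.602531) = 0.547425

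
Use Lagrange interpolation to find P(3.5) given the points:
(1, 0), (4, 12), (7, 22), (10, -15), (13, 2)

Lagrange interpolation formula:
P(x) = Σ yᵢ × Lᵢ(x)
where Lᵢ(x) = Π_{j≠i} (x - xⱼ)/(xᵢ - xⱼ)

L_0(3.5) = (3.5 - 4)/(1 - 4) × (3.5 - 7)/(1 - 7) × (3.5 - 10)/(1 - 10) × (3.5 - 13)/(1 - 13) = 0.055588
L_1(3.5) = (3.5 - 1)/(4 - 1) × (3.5 - 7)/(4 - 7) × (3.5 - 10)/(4 - 10) × (3.5 - 13)/(4 - 13) = 1.111754
L_2(3.5) = (3.5 - 1)/(7 - 1) × (3.5 - 4)/(7 - 4) × (3.5 - 10)/(7 - 10) × (3.5 - 13)/(7 - 13) = -0.238233
L_3(3.5) = (3.5 - 1)/(10 - 1) × (3.5 - 4)/(10 - 4) × (3.5 - 7)/(10 - 7) × (3.5 - 13)/(10 - 13) = 0.085520
L_4(3.5) = (3.5 - 1)/(13 - 1) × (3.5 - 4)/(13 - 4) × (3.5 - 7)/(13 - 7) × (3.5 - 10)/(13 - 10) = -0.014628

P(3.5) = 0×L_0(3.5) + 12×L_1(3.5) + 22×L_2(3.5) + (-15)×L_3(3.5) + 2×L_4(3.5)
P(3.5) = 6.787873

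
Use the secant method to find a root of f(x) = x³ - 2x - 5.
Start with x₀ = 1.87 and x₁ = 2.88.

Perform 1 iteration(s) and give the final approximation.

f(x) = x³ - 2x - 5
x₀ = 1.87, x₁ = 2.88

Secant formula: x_{n+1} = x_n - f(x_n)(x_n - x_{n-1})/(f(x_n) - f(x_{n-1}))

Iteration 1:
  f(1.870000) = -2.200797
  f(2.880000) = 13.127872
  x_2 = 2.880000 - 13.127872×(2.880000 - 1.870000)/(13.127872 - (-2.200797))
       = 2.015010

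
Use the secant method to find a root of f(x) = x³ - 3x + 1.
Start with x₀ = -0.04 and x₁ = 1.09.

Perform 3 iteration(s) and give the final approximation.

f(x) = x³ - 3x + 1
x₀ = -0.04, x₁ = 1.09

Secant formula: x_{n+1} = x_n - f(x_n)(x_n - x_{n-1})/(f(x_n) - f(x_{n-1}))

Iteration 1:
  f(-0.040000) = 1.119936
  f(1.090000) = -0.974971
  x_2 = 1.090000 - (-0.974971)×(1.090000 - (-0.040000))/(-0.974971 - 1.119936)
       = 0.564097
Iteration 2:
  f(1.090000) = -0.974971
  f(0.564097) = -0.512793
  x_3 = 0.564097 - (-0.512793)×(0.564097 - 1.090000)/(-0.512793 - (-0.974971))
       = -0.019399
Iteration 3:
  f(0.564097) = -0.512793
  f(-0.019399) = 1.058189
  x_4 = -0.019399 - 1.058189×(-0.019399 - 0.564097)/(1.058189 - (-0.512793))
       = 0.373635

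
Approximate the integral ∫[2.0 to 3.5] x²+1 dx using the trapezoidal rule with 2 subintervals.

f(x) = x²+1
a = 2.0, b = 3.5, n = 2
h = (b - a)/n = 0.750000

Trapezoidal rule: (h/2)[f(x₀) + 2f(x₁) + 2f(x₂) + ... + f(xₙ)]

x_0 = 2.0000, f(x_0) = 5.000000, coefficient = 1
x_1 = 2.7500, f(x_1) = 8.562500, coefficient = 2
x_2 = 3.5000, f(x_2) = 13.250000, coefficient = 1

I ≈ (0.750000/2) × 35.375000 = 13.265625
Exact value: 13.125000
Error: 0.140625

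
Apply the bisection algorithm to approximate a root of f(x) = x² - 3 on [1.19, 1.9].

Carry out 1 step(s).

f(x) = x² - 3
Initial interval: [1.19, 1.9]

Iteration 1:
  c_1 = (1.190000 + 1.900000)/2 = 1.545000
  f(c_1) = f(1.545000) = -0.612975
  f(a) × f(c) ≥ 0, new interval: [1.545000, 1.900000]

After 1 iteration(s), the approximation is c_1 = 1.545000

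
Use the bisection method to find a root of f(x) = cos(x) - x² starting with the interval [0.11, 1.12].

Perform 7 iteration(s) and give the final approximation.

f(x) = cos(x) - x²
Initial interval: [0.11, 1.12]

Iteration 1:
  c_1 = (0.110000 + 1.120000)/2 = 0.615000
  f(c_1) = f(0.615000) = 0.438548
  f(a) × f(c) ≥ 0, new interval: [0.615000, 1.120000]
Iteration 2:
  c_2 = (0.615000 + 1.120000)/2 = 0.867500
  f(c_2) = f(0.867500) = -0.105821
  f(a) × f(c) < 0, new interval: [0.615000, 0.867500]
Iteration 3:
  c_3 = (0.615000 + 0.867500)/2 = 0.741250
  f(c_3) = f(0.741250) = 0.188174
  f(a) × f(c) ≥ 0, new interval: [0.741250, 0.867500]
Iteration 4:
  c_4 = (0.741250 + 0.867500)/2 = 0.804375
  f(c_4) = f(0.804375) = 0.046542
  f(a) × f(c) ≥ 0, new interval: [0.804375, 0.867500]
Iteration 5:
  c_5 = (0.804375 + 0.867500)/2 = 0.835938
  f(c_5) = f(0.835938) = -0.028309
  f(a) × f(c) < 0, new interval: [0.804375, 0.835938]
Iteration 6:
  c_6 = (0.804375 + 0.835938)/2 = 0.820156
  f(c_6) = f(0.820156) = 0.009451
  f(a) × f(c) ≥ 0, new interval: [0.820156, 0.835938]
Iteration 7:
  c_7 = (0.820156 + 0.835938)/2 = 0.828047
  f(c_7) = f(0.828047) = -0.009346
  f(a) × f(c) < 0, new interval: [0.820156, 0.828047]

After 7 iteration(s), the approximation is c_7 = 0.828047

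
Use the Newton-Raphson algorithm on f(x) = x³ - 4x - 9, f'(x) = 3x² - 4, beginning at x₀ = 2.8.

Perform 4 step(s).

f(x) = x³ - 4x - 9
f'(x) = 3x² - 4
x₀ = 2.8

Newton-Raphson formula: x_{n+1} = x_n - f(x_n)/f'(x_n)

Iteration 1:
  f(2.800000) = 1.752000
  f'(2.800000) = 19.520000
  x_1 = 2.800000 - 1.752000/19.520000 = 2.710246
Iteration 2:
  f(2.710246) = 0.066946
  f'(2.710246) = 18.036299
  x_2 = 2.710246 - 0.066946/18.036299 = 2.706534
Iteration 3:
  f(2.706534) = 0.000112
  f'(2.706534) = 17.975982
  x_3 = 2.706534 - 0.000112/17.975982 = 2.706528
Iteration 4:
  f(2.706528) = 0.000000
  f'(2.706528) = 17.975881
  x_4 = 2.706528 - 0.000000/17.975881 = 2.706528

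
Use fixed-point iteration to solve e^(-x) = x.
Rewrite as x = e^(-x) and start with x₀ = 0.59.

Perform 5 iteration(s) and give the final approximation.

Equation: e^(-x) = x
Fixed-point form: x = e^(-x)
x₀ = 0.59

x_1 = g(0.590000) = 0.554327
x_2 = g(0.554327) = 0.574459
x_3 = g(0.574459) = 0.563010
x_4 = g(0.563010) = 0.569493
x_5 = g(0.569493) = 0.565812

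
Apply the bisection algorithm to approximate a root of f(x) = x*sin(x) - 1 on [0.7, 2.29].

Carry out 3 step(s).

f(x) = x*sin(x) - 1
Initial interval: [0.7, 2.29]

Iteration 1:
  c_1 = (0.700000 + 2.290000)/2 = 1.495000
  f(c_1) = f(1.495000) = 0.490708
  f(a) × f(c) < 0, new interval: [0.700000, 1.495000]
Iteration 2:
  c_2 = (0.700000 + 1.495000)/2 = 1.097500
  f(c_2) = f(1.097500) = -0.023148
  f(a) × f(c) ≥ 0, new interval: [1.097500, 1.495000]
Iteration 3:
  c_3 = (1.097500 + 1.495000)/2 = 1.296250
  f(c_3) = f(1.296250) = 0.247703
  f(a) × f(c) < 0, new interval: [1.097500, 1.296250]

After 3 iteration(s), the approximation is c_3 = 1.296250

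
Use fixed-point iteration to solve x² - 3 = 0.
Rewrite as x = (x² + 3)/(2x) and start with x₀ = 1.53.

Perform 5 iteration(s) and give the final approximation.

Equation: x² - 3 = 0
Fixed-point form: x = (x² + 3)/(2x)
x₀ = 1.53

x_1 = g(1.530000) = 1.745392
x_2 = g(1.745392) = 1.732102
x_3 = g(1.732102) = 1.732051
x_4 = g(1.732051) = 1.732051
x_5 = g(1.732051) = 1.732051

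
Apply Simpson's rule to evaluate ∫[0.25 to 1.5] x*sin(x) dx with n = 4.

f(x) = x*sin(x)
a = 0.25, b = 1.5, n = 4
h = (b - a)/n = 0.312500

Simpson's rule: (h/3)[f(x₀) + 4f(x₁) + 2f(x₂) + ... + f(xₙ)]

x_0 = 0.2500, f(x_0) = 0.061851, coefficient = 1
x_1 = 0.5625, f(x_1) = 0.299983, coefficient = 4
x_2 = 0.8750, f(x_2) = 0.671601, coefficient = 2
x_3 = 1.1875, f(x_3) = 1.101331, coefficient = 4
x_4 = 1.5000, f(x_4) = 1.496242, coefficient = 1

I ≈ (0.312500/3) × 8.506551 = 0.886099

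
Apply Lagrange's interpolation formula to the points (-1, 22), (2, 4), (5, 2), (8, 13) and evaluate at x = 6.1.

Lagrange interpolation formula:
P(x) = Σ yᵢ × Lᵢ(x)
where Lᵢ(x) = Π_{j≠i} (x - xⱼ)/(xᵢ - xⱼ)

L_0(6.1) = (6.1 - 2)/(-1 - 2) × (6.1 - 5)/(-1 - 5) × (6.1 - 8)/(-1 - 8) = 0.052895
L_1(6.1) = (6.1 - (-1))/(2 - (-1)) × (6.1 - 5)/(2 - 5) × (6.1 - 8)/(2 - 8) = -0.274796
L_2(6.1) = (6.1 - (-1))/(5 - (-1)) × (6.1 - 2)/(5 - 2) × (6.1 - 8)/(5 - 8) = 1.024241
L_3(6.1) = (6.1 - (-1))/(8 - (-1)) × (6.1 - 2)/(8 - 2) × (6.1 - 5)/(8 - 5) = 0.197660

P(6.1) = 22×L_0(6.1) + 4×L_1(6.1) + 2×L_2(6.1) + 13×L_3(6.1)
P(6.1) = 4.682574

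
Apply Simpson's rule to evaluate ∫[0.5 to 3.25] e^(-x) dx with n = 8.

f(x) = e^(-x)
a = 0.5, b = 3.25, n = 8
h = (b - a)/n = 0.343750

Simpson's rule: (h/3)[f(x₀) + 4f(x₁) + 2f(x₂) + ... + f(xₙ)]

x_0 = 0.5000, f(x_0) = 0.606531, coefficient = 1
x_1 = 0.8438, f(x_1) = 0.430095, coefficient = 4
x_2 = 1.1875, f(x_2) = 0.304983, coefficient = 2
x_3 = 1.5312, f(x_3) = 0.216265, coefficient = 4
x_4 = 1.8750, f(x_4) = 0.153355, coefficient = 2
x_5 = 2.2188, f(x_5) = 0.108745, coefficient = 4
x_6 = 2.5625, f(x_6) = 0.077112, coefficient = 2
x_7 = 2.9062, f(x_7) = 0.054680, coefficient = 4
x_8 = 3.2500, f(x_8) = 0.038774, coefficient = 1

I ≈ (0.343750/3) × 4.955344 = 0.567800
Exact value: 0.567756
Error: 0.000043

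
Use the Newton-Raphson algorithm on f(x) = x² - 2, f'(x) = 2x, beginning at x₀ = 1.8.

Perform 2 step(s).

f(x) = x² - 2
f'(x) = 2x
x₀ = 1.8

Newton-Raphson formula: x_{n+1} = x_n - f(x_n)/f'(x_n)

Iteration 1:
  f(1.800000) = 1.240000
  f'(1.800000) = 3.600000
  x_1 = 1.800000 - 1.240000/3.600000 = 1.455556
Iteration 2:
  f(1.455556) = 0.118642
  f'(1.455556) = 2.911111
  x_2 = 1.455556 - 0.118642/2.911111 = 1.414801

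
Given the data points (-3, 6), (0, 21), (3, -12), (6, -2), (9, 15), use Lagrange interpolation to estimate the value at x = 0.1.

Lagrange interpolation formula:
P(x) = Σ yᵢ × Lᵢ(x)
where Lᵢ(x) = Π_{j≠i} (x - xⱼ)/(xᵢ - xⱼ)

L_0(0.1) = (0.1 - 0)/(-3 - 0) × (0.1 - 3)/(-3 - 3) × (0.1 - 6)/(-3 - 6) × (0.1 - 9)/(-3 - 9) = -0.007833
L_1(0.1) = (0.1 - (-3))/(0 - (-3)) × (0.1 - 3)/(0 - 3) × (0.1 - 6)/(0 - 6) × (0.1 - 9)/(0 - 9) = 0.971327
L_2(0.1) = (0.1 - (-3))/(3 - (-3)) × (0.1 - 0)/(3 - 0) × (0.1 - 6)/(3 - 6) × (0.1 - 9)/(3 - 9) = 0.050241
L_3(0.1) = (0.1 - (-3))/(6 - (-3)) × (0.1 - 0)/(6 - 0) × (0.1 - 3)/(6 - 3) × (0.1 - 9)/(6 - 9) = -0.016463
L_4(0.1) = (0.1 - (-3))/(9 - (-3)) × (0.1 - 0)/(9 - 0) × (0.1 - 3)/(9 - 3) × (0.1 - 6)/(9 - 6) = 0.002728

P(0.1) = 6×L_0(0.1) + 21×L_1(0.1) + (-12)×L_2(0.1) + (-2)×L_3(0.1) + 15×L_4(0.1)
P(0.1) = 19.821827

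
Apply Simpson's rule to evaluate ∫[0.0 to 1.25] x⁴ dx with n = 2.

f(x) = x⁴
a = 0.0, b = 1.25, n = 2
h = (b - a)/n = 0.625000

Simpson's rule: (h/3)[f(x₀) + 4f(x₁) + 2f(x₂) + ... + f(xₙ)]

x_0 = 0.0000, f(x_0) = 0.000000, coefficient = 1
x_1 = 0.6250, f(x_1) = 0.152588, coefficient = 4
x_2 = 1.2500, f(x_2) = 2.441406, coefficient = 1

I ≈ (0.625000/3) × 3.051758 = 0.635783
Exact value: 0.610352
Error: 0.025431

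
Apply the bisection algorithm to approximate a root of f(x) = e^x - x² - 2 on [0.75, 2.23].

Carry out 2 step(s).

f(x) = e^x - x² - 2
Initial interval: [0.75, 2.23]

Iteration 1:
  c_1 = (0.750000 + 2.230000)/2 = 1.490000
  f(c_1) = f(1.490000) = 0.216996
  f(a) × f(c) < 0, new interval: [0.750000, 1.490000]
Iteration 2:
  c_2 = (0.750000 + 1.490000)/2 = 1.120000
  f(c_2) = f(1.120000) = -0.189546
  f(a) × f(c) ≥ 0, new interval: [1.120000, 1.490000]

After 2 iteration(s), the approximation is c_2 = 1.120000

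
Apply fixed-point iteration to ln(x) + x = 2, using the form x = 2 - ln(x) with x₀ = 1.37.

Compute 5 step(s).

Equation: ln(x) + x = 2
Fixed-point form: x = 2 - ln(x)
x₀ = 1.37

x_1 = g(1.370000) = 1.685189
x_2 = g(1.685189) = 1.478122
x_3 = g(1.478122) = 1.609228
x_4 = g(1.609228) = 1.524246
x_5 = g(1.524246) = 1.578500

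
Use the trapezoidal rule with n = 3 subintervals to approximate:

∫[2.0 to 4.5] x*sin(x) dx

f(x) = x*sin(x)
a = 2.0, b = 4.5, n = 3
h = (b - a)/n = 0.833333

Trapezoidal rule: (h/2)[f(x₀) + 2f(x₁) + 2f(x₂) + ... + f(xₙ)]

x_0 = 2.0000, f(x_0) = 1.818595, coefficient = 1
x_1 = 2.8333, f(x_1) = 0.859635, coefficient = 2
x_2 = 3.6667, f(x_2) = -1.838016, coefficient = 2
x_3 = 4.5000, f(x_3) = -4.398886, coefficient = 1

I ≈ (0.833333/2) × -4.537053 = -1.890439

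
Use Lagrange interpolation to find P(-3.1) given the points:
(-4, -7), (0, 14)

Lagrange interpolation formula:
P(x) = Σ yᵢ × Lᵢ(x)
where Lᵢ(x) = Π_{j≠i} (x - xⱼ)/(xᵢ - xⱼ)

L_0(-3.1) = (-3.1 - 0)/(-4 - 0) = 0.775000
L_1(-3.1) = (-3.1 - (-4))/(0 - (-4)) = 0.225000

P(-3.1) = (-7)×L_0(-3.1) + 14×L_1(-3.1)
P(-3.1) = -2.275000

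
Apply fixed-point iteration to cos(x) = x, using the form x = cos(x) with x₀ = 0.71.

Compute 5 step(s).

Equation: cos(x) = x
Fixed-point form: x = cos(x)
x₀ = 0.71

x_1 = g(0.710000) = 0.758362
x_2 = g(0.758362) = 0.725964
x_3 = g(0.725964) = 0.747860
x_4 = g(0.747860) = 0.733146
x_5 = g(0.733146) = 0.743073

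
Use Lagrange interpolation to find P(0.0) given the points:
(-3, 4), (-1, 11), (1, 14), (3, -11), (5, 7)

Lagrange interpolation formula:
P(x) = Σ yᵢ × Lᵢ(x)
where Lᵢ(x) = Π_{j≠i} (x - xⱼ)/(xᵢ - xⱼ)

L_0(0.0) = (0.0 - (-1))/(-3 - (-1)) × (0.0 - 1)/(-3 - 1) × (0.0 - 3)/(-3 - 3) × (0.0 - 5)/(-3 - 5) = -0.039062
L_1(0.0) = (0.0 - (-3))/(-1 - (-3)) × (0.0 - 1)/(-1 - 1) × (0.0 - 3)/(-1 - 3) × (0.0 - 5)/(-1 - 5) = 0.468750
L_2(0.0) = (0.0 - (-3))/(1 - (-3)) × (0.0 - (-1))/(1 - (-1)) × (0.0 - 3)/(1 - 3) × (0.0 - 5)/(1 - 5) = 0.703125
L_3(0.0) = (0.0 - (-3))/(3 - (-3)) × (0.0 - (-1))/(3 - (-1)) × (0.0 - 1)/(3 - 1) × (0.0 - 5)/(3 - 5) = -0.156250
L_4(0.0) = (0.0 - (-3))/(5 - (-3)) × (0.0 - (-1))/(5 - (-1)) × (0.0 - 1)/(5 - 1) × (0.0 - 3)/(5 - 3) = 0.023438

P(0.0) = 4×L_0(0.0) + 11×L_1(0.0) + 14×L_2(0.0) + (-11)×L_3(0.0) + 7×L_4(0.0)
P(0.0) = 16.726562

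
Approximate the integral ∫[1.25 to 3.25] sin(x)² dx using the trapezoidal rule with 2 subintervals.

f(x) = sin(x)²
a = 1.25, b = 3.25, n = 2
h = (b - a)/n = 1.000000

Trapezoidal rule: (h/2)[f(x₀) + 2f(x₁) + 2f(x₂) + ... + f(xₙ)]

x_0 = 1.2500, f(x_0) = 0.900572, coefficient = 1
x_1 = 2.2500, f(x_1) = 0.605398, coefficient = 2
x_2 = 3.2500, f(x_2) = 0.011706, coefficient = 1

I ≈ (1.000000/2) × 2.123074 = 1.061537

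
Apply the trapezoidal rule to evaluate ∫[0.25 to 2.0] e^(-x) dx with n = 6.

f(x) = e^(-x)
a = 0.25, b = 2.0, n = 6
h = (b - a)/n = 0.291667

Trapezoidal rule: (h/2)[f(x₀) + 2f(x₁) + 2f(x₂) + ... + f(xₙ)]

x_0 = 0.2500, f(x_0) = 0.778801, coefficient = 1
x_1 = 0.5417, f(x_1) = 0.581778, coefficient = 2
x_2 = 0.8333, f(x_2) = 0.434598, coefficient = 2
x_3 = 1.1250, f(x_3) = 0.324652, coefficient = 2
x_4 = 1.4167, f(x_4) = 0.242521, coefficient = 2
x_5 = 1.7083, f(x_5) = 0.181167, coefficient = 2
x_6 = 2.0000, f(x_6) = 0.135335, coefficient = 1

I ≈ (0.291667/2) × 4.443570 = 0.648021
Exact value: 0.643465
Error: 0.004555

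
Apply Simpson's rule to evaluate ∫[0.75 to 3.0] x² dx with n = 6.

f(x) = x²
a = 0.75, b = 3.0, n = 6
h = (b - a)/n = 0.375000

Simpson's rule: (h/3)[f(x₀) + 4f(x₁) + 2f(x₂) + ... + f(xₙ)]

x_0 = 0.7500, f(x_0) = 0.562500, coefficient = 1
x_1 = 1.1250, f(x_1) = 1.265625, coefficient = 4
x_2 = 1.5000, f(x_2) = 2.250000, coefficient = 2
x_3 = 1.8750, f(x_3) = 3.515625, coefficient = 4
x_4 = 2.2500, f(x_4) = 5.062500, coefficient = 2
x_5 = 2.6250, f(x_5) = 6.890625, coefficient = 4
x_6 = 3.0000, f(x_6) = 9.000000, coefficient = 1

I ≈ (0.375000/3) × 70.875000 = 8.859375
Exact value: 8.859375
Error: 0.000000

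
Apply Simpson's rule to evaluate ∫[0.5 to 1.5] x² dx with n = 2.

f(x) = x²
a = 0.5, b = 1.5, n = 2
h = (b - a)/n = 0.500000

Simpson's rule: (h/3)[f(x₀) + 4f(x₁) + 2f(x₂) + ... + f(xₙ)]

x_0 = 0.5000, f(x_0) = 0.250000, coefficient = 1
x_1 = 1.0000, f(x_1) = 1.000000, coefficient = 4
x_2 = 1.5000, f(x_2) = 2.250000, coefficient = 1

I ≈ (0.500000/3) × 6.500000 = 1.083333
Exact value: 1.083333
Error: 0.000000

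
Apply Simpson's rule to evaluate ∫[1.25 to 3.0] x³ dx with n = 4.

f(x) = x³
a = 1.25, b = 3.0, n = 4
h = (b - a)/n = 0.437500

Simpson's rule: (h/3)[f(x₀) + 4f(x₁) + 2f(x₂) + ... + f(xₙ)]

x_0 = 1.2500, f(x_0) = 1.953125, coefficient = 1
x_1 = 1.6875, f(x_1) = 4.805420, coefficient = 4
x_2 = 2.1250, f(x_2) = 9.595703, coefficient = 2
x_3 = 2.5625, f(x_3) = 16.826416, coefficient = 4
x_4 = 3.0000, f(x_4) = 27.000000, coefficient = 1

I ≈ (0.437500/3) × 134.671875 = 19.639648
Exact value: 19.639648
Error: 0.000000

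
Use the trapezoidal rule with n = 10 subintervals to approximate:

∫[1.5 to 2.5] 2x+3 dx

f(x) = 2x+3
a = 1.5, b = 2.5, n = 10
h = (b - a)/n = 0.100000

Trapezoidal rule: (h/2)[f(x₀) + 2f(x₁) + 2f(x₂) + ... + f(xₙ)]

x_0 = 1.5000, f(x_0) = 6.000000, coefficient = 1
x_1 = 1.6000, f(x_1) = 6.200000, coefficient = 2
x_2 = 1.7000, f(x_2) = 6.400000, coefficient = 2
x_3 = 1.8000, f(x_3) = 6.600000, coefficient = 2
x_4 = 1.9000, f(x_4) = 6.800000, coefficient = 2
x_5 = 2.0000, f(x_5) = 7.000000, coefficient = 2
x_6 = 2.1000, f(x_6) = 7.200000, coefficient = 2
x_7 = 2.2000, f(x_7) = 7.400000, coefficient = 2
x_8 = 2.3000, f(x_8) = 7.600000, coefficient = 2
x_9 = 2.4000, f(x_9) = 7.800000, coefficient = 2
x_10 = 2.5000, f(x_10) = 8.000000, coefficient = 1

I ≈ (0.100000/2) × 140.000000 = 7.000000
Exact value: 7.000000
Error: 0.000000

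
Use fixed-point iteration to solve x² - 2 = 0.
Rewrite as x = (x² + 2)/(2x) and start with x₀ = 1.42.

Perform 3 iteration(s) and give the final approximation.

Equation: x² - 2 = 0
Fixed-point form: x = (x² + 2)/(2x)
x₀ = 1.42

x_1 = g(1.420000) = 1.414225
x_2 = g(1.414225) = 1.414214
x_3 = g(1.414214) = 1.414214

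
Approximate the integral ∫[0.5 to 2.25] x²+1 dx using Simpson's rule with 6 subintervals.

f(x) = x²+1
a = 0.5, b = 2.25, n = 6
h = (b - a)/n = 0.291667

Simpson's rule: (h/3)[f(x₀) + 4f(x₁) + 2f(x₂) + ... + f(xₙ)]

x_0 = 0.5000, f(x_0) = 1.250000, coefficient = 1
x_1 = 0.7917, f(x_1) = 1.626736, coefficient = 4
x_2 = 1.0833, f(x_2) = 2.173611, coefficient = 2
x_3 = 1.3750, f(x_3) = 2.890625, coefficient = 4
x_4 = 1.6667, f(x_4) = 3.777778, coefficient = 2
x_5 = 1.9583, f(x_5) = 4.835069, coefficient = 4
x_6 = 2.2500, f(x_6) = 6.062500, coefficient = 1

I ≈ (0.291667/3) × 56.625000 = 5.505208
Exact value: 5.505208
Error: 0.000000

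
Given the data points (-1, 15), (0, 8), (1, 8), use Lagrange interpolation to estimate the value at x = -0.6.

Lagrange interpolation formula:
P(x) = Σ yᵢ × Lᵢ(x)
where Lᵢ(x) = Π_{j≠i} (x - xⱼ)/(xᵢ - xⱼ)

L_0(-0.6) = (-0.6 - 0)/(-1 - 0) × (-0.6 - 1)/(-1 - 1) = 0.480000
L_1(-0.6) = (-0.6 - (-1))/(0 - (-1)) × (-0.6 - 1)/(0 - 1) = 0.640000
L_2(-0.6) = (-0.6 - (-1))/(1 - (-1)) × (-0.6 - 0)/(1 - 0) = -0.120000

P(-0.6) = 15×L_0(-0.6) + 8×L_1(-0.6) + 8×L_2(-0.6)
P(-0.6) = 11.360000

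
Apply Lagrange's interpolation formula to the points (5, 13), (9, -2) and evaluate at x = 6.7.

Lagrange interpolation formula:
P(x) = Σ yᵢ × Lᵢ(x)
where Lᵢ(x) = Π_{j≠i} (x - xⱼ)/(xᵢ - xⱼ)

L_0(6.7) = (6.7 - 9)/(5 - 9) = 0.575000
L_1(6.7) = (6.7 - 5)/(9 - 5) = 0.425000

P(6.7) = 13×L_0(6.7) + (-2)×L_1(6.7)
P(6.7) = 6.625000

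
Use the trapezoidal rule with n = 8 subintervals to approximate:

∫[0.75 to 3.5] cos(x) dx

f(x) = cos(x)
a = 0.75, b = 3.5, n = 8
h = (b - a)/n = 0.343750

Trapezoidal rule: (h/2)[f(x₀) + 2f(x₁) + 2f(x₂) + ... + f(xₙ)]

x_0 = 0.7500, f(x_0) = 0.731689, coefficient = 1
x_1 = 1.0938, f(x_1) = 0.459157, coefficient = 2
x_2 = 1.4375, f(x_2) = 0.132902, coefficient = 2
x_3 = 1.7812, f(x_3) = -0.208904, coefficient = 2
x_4 = 2.1250, f(x_4) = -0.526266, coefficient = 2
x_5 = 2.4688, f(x_5) = -0.782053, coefficient = 2
x_6 = 2.8125, f(x_6) = -0.946336, coefficient = 2
x_7 = 3.1562, f(x_7) = -0.999893, coefficient = 2
x_8 = 3.5000, f(x_8) = -0.936457, coefficient = 1

I ≈ (0.343750/2) × -5.947553 = -1.022236
Exact value: -1.032422
Error: 0.010186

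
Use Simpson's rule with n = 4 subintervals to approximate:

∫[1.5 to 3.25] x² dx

f(x) = x²
a = 1.5, b = 3.25, n = 4
h = (b - a)/n = 0.437500

Simpson's rule: (h/3)[f(x₀) + 4f(x₁) + 2f(x₂) + ... + f(xₙ)]

x_0 = 1.5000, f(x_0) = 2.250000, coefficient = 1
x_1 = 1.9375, f(x_1) = 3.753906, coefficient = 4
x_2 = 2.3750, f(x_2) = 5.640625, coefficient = 2
x_3 = 2.8125, f(x_3) = 7.910156, coefficient = 4
x_4 = 3.2500, f(x_4) = 10.562500, coefficient = 1

I ≈ (0.437500/3) × 70.750000 = 10.317708
Exact value: 10.317708
Error: 0.000000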